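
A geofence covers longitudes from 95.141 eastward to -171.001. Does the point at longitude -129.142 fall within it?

Band width going east from +95.141° to -171.001°: ((-171.001 − 95.141) mod 360) = 93.858°.
Offset of -129.142° east of the west edge: ((-129.142 − 95.141) mod 360) = 135.717°.
135.717° > 93.858° ⇒ outside.

No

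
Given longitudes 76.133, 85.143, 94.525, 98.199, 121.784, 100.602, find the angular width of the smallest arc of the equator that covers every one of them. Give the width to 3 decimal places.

45.651°

Sort the longitudes: +76.133°, +85.143°, +94.525°, +98.199°, +100.602°, +121.784°.
Eastward gaps between consecutive values (wrapping around): 9.010°, 9.382°, 3.674°, 2.403°, 21.182°, 314.349°.
Largest gap = 314.349° ⇒ minimal covering band is its complement: 360° − 314.349° = 45.651°.
Band runs from +76.133° eastward to +121.784°.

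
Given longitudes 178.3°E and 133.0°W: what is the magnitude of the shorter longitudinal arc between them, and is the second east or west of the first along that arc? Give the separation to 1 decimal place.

Raw difference: -133.0 − 178.3 = -311.3°.
Normalise into (−180°, 180°]: -311.3° + 360° = 48.7°.
Positive ⇒ the second point lies to the east; separation 48.7°.

48.7° east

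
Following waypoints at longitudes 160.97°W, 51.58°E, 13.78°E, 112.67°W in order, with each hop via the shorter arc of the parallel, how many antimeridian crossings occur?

Leg 1: -160.97° → +51.58°, shortest Δλ = -147.45° (west) — crosses 180°.
Leg 2: +51.58° → +13.78°, shortest Δλ = -37.8° (west) — does not cross 180°.
Leg 3: +13.78° → -112.67°, shortest Δλ = -126.45° (west) — does not cross 180°.
Total crossings: 1.

1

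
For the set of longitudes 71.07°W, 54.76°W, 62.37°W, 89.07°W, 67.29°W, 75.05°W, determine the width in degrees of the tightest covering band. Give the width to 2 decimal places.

Sort the longitudes: -89.07°, -75.05°, -71.07°, -67.29°, -62.37°, -54.76°.
Eastward gaps between consecutive values (wrapping around): 14.02°, 3.98°, 3.78°, 4.92°, 7.61°, 325.69°.
Largest gap = 325.69° ⇒ minimal covering band is its complement: 360° − 325.69° = 34.31°.
Band runs from -89.07° eastward to -54.76°.

34.31°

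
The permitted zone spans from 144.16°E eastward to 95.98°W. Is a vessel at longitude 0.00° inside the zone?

Band width going east from +144.16° to -95.98°: ((-95.98 − 144.16) mod 360) = 119.86°.
Offset of +0.00° east of the west edge: ((0.00 − 144.16) mod 360) = 215.84°.
215.84° > 119.86° ⇒ outside.

No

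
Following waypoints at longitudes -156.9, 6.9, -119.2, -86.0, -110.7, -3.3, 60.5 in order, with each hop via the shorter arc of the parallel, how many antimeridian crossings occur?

Leg 1: -156.9° → +6.9°, shortest Δλ = 163.8° (east) — does not cross 180°.
Leg 2: +6.9° → -119.2°, shortest Δλ = -126.1° (west) — does not cross 180°.
Leg 3: -119.2° → -86.0°, shortest Δλ = 33.2° (east) — does not cross 180°.
Leg 4: -86.0° → -110.7°, shortest Δλ = -24.7° (west) — does not cross 180°.
Leg 5: -110.7° → -3.3°, shortest Δλ = 107.4° (east) — does not cross 180°.
Leg 6: -3.3° → +60.5°, shortest Δλ = 63.8° (east) — does not cross 180°.
Total crossings: 0.

0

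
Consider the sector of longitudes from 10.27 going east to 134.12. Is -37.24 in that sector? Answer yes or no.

Band width going east from +10.27° to +134.12°: ((134.12 − 10.27) mod 360) = 123.85°.
Offset of -37.24° east of the west edge: ((-37.24 − 10.27) mod 360) = 312.49°.
312.49° > 123.85° ⇒ outside.

No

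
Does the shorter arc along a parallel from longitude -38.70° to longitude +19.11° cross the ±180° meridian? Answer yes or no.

No

Signed shortest Δλ = ((19.11 − -38.70 + 180) mod 360) − 180 = 57.81°.
Going east by 57.81° from -38.70° reaches +19.11° without touching 180°.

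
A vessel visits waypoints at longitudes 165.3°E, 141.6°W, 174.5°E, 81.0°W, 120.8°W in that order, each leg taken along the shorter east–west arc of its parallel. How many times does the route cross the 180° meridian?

3

Leg 1: +165.3° → -141.6°, shortest Δλ = 53.1° (east) — crosses 180°.
Leg 2: -141.6° → +174.5°, shortest Δλ = -43.9° (west) — crosses 180°.
Leg 3: +174.5° → -81.0°, shortest Δλ = 104.5° (east) — crosses 180°.
Leg 4: -81.0° → -120.8°, shortest Δλ = -39.8° (west) — does not cross 180°.
Total crossings: 3.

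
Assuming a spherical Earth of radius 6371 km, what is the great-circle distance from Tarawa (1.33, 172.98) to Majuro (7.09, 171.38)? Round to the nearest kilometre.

665 km

Δλ = 171.38 − 172.98 = -1.60°.
Δφ = 7.09 − 1.33 = 5.76°.
a = sin²(Δφ/2) + cos φ₁ · cos φ₂ · sin²(Δλ/2) = 0.002718.
c = 2·atan2(√a, √(1−a)) = 0.10431 rad → d = 6371·c ≈ 664.59 km.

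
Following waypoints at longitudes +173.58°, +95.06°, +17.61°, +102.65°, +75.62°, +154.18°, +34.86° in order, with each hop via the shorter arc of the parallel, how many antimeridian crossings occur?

Leg 1: +173.58° → +95.06°, shortest Δλ = -78.52° (west) — does not cross 180°.
Leg 2: +95.06° → +17.61°, shortest Δλ = -77.45° (west) — does not cross 180°.
Leg 3: +17.61° → +102.65°, shortest Δλ = 85.04° (east) — does not cross 180°.
Leg 4: +102.65° → +75.62°, shortest Δλ = -27.03° (west) — does not cross 180°.
Leg 5: +75.62° → +154.18°, shortest Δλ = 78.56° (east) — does not cross 180°.
Leg 6: +154.18° → +34.86°, shortest Δλ = -119.32° (west) — does not cross 180°.
Total crossings: 0.

0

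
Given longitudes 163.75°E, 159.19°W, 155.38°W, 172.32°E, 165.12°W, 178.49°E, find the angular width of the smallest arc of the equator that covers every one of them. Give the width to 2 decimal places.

Sort the longitudes: -165.12°, -159.19°, -155.38°, +163.75°, +172.32°, +178.49°.
Eastward gaps between consecutive values (wrapping around): 5.93°, 3.81°, 319.13°, 8.57°, 6.17°, 16.39°.
Largest gap = 319.13° ⇒ minimal covering band is its complement: 360° − 319.13° = 40.87°.
Band runs from +163.75° eastward to -155.38°, crossing the antimeridian.

40.87°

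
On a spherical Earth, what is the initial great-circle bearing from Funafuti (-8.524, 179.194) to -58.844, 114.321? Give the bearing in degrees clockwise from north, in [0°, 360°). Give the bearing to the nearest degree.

210°

Δλ = 114.321 − 179.194 = -64.873°.
θ = atan2( sin Δλ · cos φ₂ , cos φ₁ · sin φ₂ − sin φ₁ · cos φ₂ · cos Δλ )
  = atan2(-0.46841, -0.81375) = -150.074° → normalised to [0°, 360°): 209.926°.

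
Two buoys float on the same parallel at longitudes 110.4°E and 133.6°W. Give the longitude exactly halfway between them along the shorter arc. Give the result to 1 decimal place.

168.4°E

Signed shortest Δλ from +110.4° to -133.6° is +116.0°.
Midpoint longitude = +110.4° + (+116.0°)/2 = +110.4° + 58.0° = +168.4°.
(The naïve average (+110.4 + -133.6)/2 = -11.6° is on the wrong side of the globe.)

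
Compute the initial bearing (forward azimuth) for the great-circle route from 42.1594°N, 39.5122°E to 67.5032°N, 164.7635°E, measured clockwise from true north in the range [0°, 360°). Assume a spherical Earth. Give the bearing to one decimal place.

Δλ = 164.7635 − 39.5122 = 125.2513°.
θ = atan2( sin Δλ · cos φ₂ , cos φ₁ · sin φ₂ − sin φ₁ · cos φ₂ · cos Δλ )
  = atan2(0.31247, 0.83310) = 20.559° → normalised to [0°, 360°): 20.559°.

20.6°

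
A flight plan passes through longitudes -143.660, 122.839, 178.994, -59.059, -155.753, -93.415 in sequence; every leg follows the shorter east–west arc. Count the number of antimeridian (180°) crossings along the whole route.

Leg 1: -143.660° → +122.839°, shortest Δλ = -93.501° (west) — crosses 180°.
Leg 2: +122.839° → +178.994°, shortest Δλ = 56.155° (east) — does not cross 180°.
Leg 3: +178.994° → -59.059°, shortest Δλ = 121.947° (east) — crosses 180°.
Leg 4: -59.059° → -155.753°, shortest Δλ = -96.694° (west) — does not cross 180°.
Leg 5: -155.753° → -93.415°, shortest Δλ = 62.338° (east) — does not cross 180°.
Total crossings: 2.

2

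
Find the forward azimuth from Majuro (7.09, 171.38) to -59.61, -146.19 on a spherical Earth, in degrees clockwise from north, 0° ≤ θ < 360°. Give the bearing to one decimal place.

Δλ = -146.19 − 171.38 = -317.57°; wrapped into (−180°, 180°]: 42.43°.
θ = atan2( sin Δλ · cos φ₂ , cos φ₁ · sin φ₂ − sin φ₁ · cos φ₂ · cos Δλ )
  = atan2(0.34131, -0.90209) = 159.275° → normalised to [0°, 360°): 159.275°.

159.3°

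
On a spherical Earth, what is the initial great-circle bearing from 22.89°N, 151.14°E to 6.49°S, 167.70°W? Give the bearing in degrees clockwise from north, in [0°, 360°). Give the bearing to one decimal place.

Δλ = -167.70 − 151.14 = -318.84°; wrapped into (−180°, 180°]: 41.16°.
θ = atan2( sin Δλ · cos φ₂ , cos φ₁ · sin φ₂ − sin φ₁ · cos φ₂ · cos Δλ )
  = atan2(0.65395, -0.39509) = 121.139° → normalised to [0°, 360°): 121.139°.

121.1°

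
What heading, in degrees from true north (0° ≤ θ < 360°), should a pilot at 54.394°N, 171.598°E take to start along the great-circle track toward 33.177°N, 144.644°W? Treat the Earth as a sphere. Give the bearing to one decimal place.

106.6°

Δλ = -144.644 − 171.598 = -316.242°; wrapped into (−180°, 180°]: 43.758°.
θ = atan2( sin Δλ · cos φ₂ , cos φ₁ · sin φ₂ − sin φ₁ · cos φ₂ · cos Δλ )
  = atan2(0.57887, -0.17290) = 106.630° → normalised to [0°, 360°): 106.630°.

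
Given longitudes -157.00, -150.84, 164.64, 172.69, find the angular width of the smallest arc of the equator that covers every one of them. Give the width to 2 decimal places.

Sort the longitudes: -157.00°, -150.84°, +164.64°, +172.69°.
Eastward gaps between consecutive values (wrapping around): 6.16°, 315.48°, 8.05°, 30.31°.
Largest gap = 315.48° ⇒ minimal covering band is its complement: 360° − 315.48° = 44.52°.
Band runs from +164.64° eastward to -150.84°, crossing the antimeridian.

44.52°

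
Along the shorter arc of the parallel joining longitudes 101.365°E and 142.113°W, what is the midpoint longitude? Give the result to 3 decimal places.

Signed shortest Δλ from +101.365° to -142.113° is +116.522°.
Midpoint longitude = +101.365° + (+116.522°)/2 = +101.365° + 58.261° = +159.626°.
(The naïve average (+101.365 + -142.113)/2 = -20.374° is on the wrong side of the globe.)

159.626°E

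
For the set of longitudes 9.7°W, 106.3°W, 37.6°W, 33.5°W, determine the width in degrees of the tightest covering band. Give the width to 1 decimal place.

96.6°

Sort the longitudes: -106.3°, -37.6°, -33.5°, -9.7°.
Eastward gaps between consecutive values (wrapping around): 68.7°, 4.1°, 23.8°, 263.4°.
Largest gap = 263.4° ⇒ minimal covering band is its complement: 360° − 263.4° = 96.6°.
Band runs from -106.3° eastward to -9.7°.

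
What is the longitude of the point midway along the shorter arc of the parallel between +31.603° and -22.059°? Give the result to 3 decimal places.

+4.772°

Signed shortest Δλ from +31.603° to -22.059° is -53.662°.
Midpoint longitude = +31.603° + (-53.662°)/2 = +31.603° − 26.831° = +4.772°.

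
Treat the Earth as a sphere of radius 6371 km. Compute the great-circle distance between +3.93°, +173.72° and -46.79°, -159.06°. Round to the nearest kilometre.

Δλ = -159.06 − 173.72 = -332.78°; wrapped into (−180°, 180°]: 27.22°.
Δφ = -46.79 − 3.93 = -50.72°.
a = sin²(Δφ/2) + cos φ₁ · cos φ₂ · sin²(Δλ/2) = 0.221267.
c = 2·atan2(√a, √(1−a)) = 0.97947 rad → d = 6371·c ≈ 6240.18 km.

6240 km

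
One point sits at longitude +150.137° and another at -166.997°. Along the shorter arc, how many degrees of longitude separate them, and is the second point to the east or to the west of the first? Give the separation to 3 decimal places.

42.866° east

Raw difference: -166.997 − 150.137 = -317.134°.
Normalise into (−180°, 180°]: -317.134° + 360° = 42.866°.
Positive ⇒ the second point lies to the east; separation 42.866°.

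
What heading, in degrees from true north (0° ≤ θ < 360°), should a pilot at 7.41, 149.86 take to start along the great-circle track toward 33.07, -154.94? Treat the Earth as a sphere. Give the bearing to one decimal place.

Δλ = -154.94 − 149.86 = -304.80°; wrapped into (−180°, 180°]: 55.20°.
θ = atan2( sin Δλ · cos φ₂ , cos φ₁ · sin φ₂ − sin φ₁ · cos φ₂ · cos Δλ )
  = atan2(0.68813, 0.47943) = 55.135° → normalised to [0°, 360°): 55.135°.

55.1°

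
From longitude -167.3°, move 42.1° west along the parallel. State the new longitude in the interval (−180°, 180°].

Start at -167.3°; shift −42.1° → -209.4°.
-209.4° lies outside (−180°, 180°]; add 360° → +150.6°.

+150.6°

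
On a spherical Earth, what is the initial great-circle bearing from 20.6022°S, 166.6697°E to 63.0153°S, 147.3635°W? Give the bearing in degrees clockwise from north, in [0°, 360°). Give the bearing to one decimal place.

155.7°

Δλ = -147.3635 − 166.6697 = -314.0332°; wrapped into (−180°, 180°]: 45.9668°.
θ = atan2( sin Δλ · cos φ₂ , cos φ₁ · sin φ₂ − sin φ₁ · cos φ₂ · cos Δλ )
  = atan2(0.32622, -0.72316) = 155.720° → normalised to [0°, 360°): 155.720°.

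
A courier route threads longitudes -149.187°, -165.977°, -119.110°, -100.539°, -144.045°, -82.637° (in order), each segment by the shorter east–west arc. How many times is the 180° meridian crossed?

Leg 1: -149.187° → -165.977°, shortest Δλ = -16.79° (west) — does not cross 180°.
Leg 2: -165.977° → -119.110°, shortest Δλ = 46.867° (east) — does not cross 180°.
Leg 3: -119.110° → -100.539°, shortest Δλ = 18.571° (east) — does not cross 180°.
Leg 4: -100.539° → -144.045°, shortest Δλ = -43.506° (west) — does not cross 180°.
Leg 5: -144.045° → -82.637°, shortest Δλ = 61.408° (east) — does not cross 180°.
Total crossings: 0.

0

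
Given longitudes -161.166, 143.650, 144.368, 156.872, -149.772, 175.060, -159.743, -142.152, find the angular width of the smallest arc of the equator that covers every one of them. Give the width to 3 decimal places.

74.198°

Sort the longitudes: -161.166°, -159.743°, -149.772°, -142.152°, +143.650°, +144.368°, +156.872°, +175.060°.
Eastward gaps between consecutive values (wrapping around): 1.423°, 9.971°, 7.620°, 285.802°, 0.718°, 12.504°, 18.188°, 23.774°.
Largest gap = 285.802° ⇒ minimal covering band is its complement: 360° − 285.802° = 74.198°.
Band runs from +143.650° eastward to -142.152°, crossing the antimeridian.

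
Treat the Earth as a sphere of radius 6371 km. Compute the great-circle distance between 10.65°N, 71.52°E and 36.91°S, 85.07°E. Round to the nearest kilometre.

Δλ = 85.07 − 71.52 = 13.55°.
Δφ = -36.91 − 10.65 = -47.56°.
a = sin²(Δφ/2) + cos φ₁ · cos φ₂ · sin²(Δλ/2) = 0.173527.
c = 2·atan2(√a, √(1−a)) = 0.85933 rad → d = 6371·c ≈ 5474.79 km.

5475 km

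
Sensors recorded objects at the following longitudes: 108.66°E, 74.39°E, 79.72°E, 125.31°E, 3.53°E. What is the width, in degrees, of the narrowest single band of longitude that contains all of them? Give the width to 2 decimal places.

Sort the longitudes: +3.53°, +74.39°, +79.72°, +108.66°, +125.31°.
Eastward gaps between consecutive values (wrapping around): 70.86°, 5.33°, 28.94°, 16.65°, 238.22°.
Largest gap = 238.22° ⇒ minimal covering band is its complement: 360° − 238.22° = 121.78°.
Band runs from +3.53° eastward to +125.31°.

121.78°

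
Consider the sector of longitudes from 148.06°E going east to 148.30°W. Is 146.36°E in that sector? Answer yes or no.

Band width going east from +148.06° to -148.30°: ((-148.30 − 148.06) mod 360) = 63.64°.
Offset of +146.36° east of the west edge: ((146.36 − 148.06) mod 360) = 358.30°.
358.30° > 63.64° ⇒ outside.

No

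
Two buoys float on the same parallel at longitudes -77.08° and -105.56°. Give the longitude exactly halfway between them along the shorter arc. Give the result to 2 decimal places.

-91.32°

Signed shortest Δλ from -77.08° to -105.56° is -28.48°.
Midpoint longitude = -77.08° + (-28.48°)/2 = -77.08° − 14.24° = -91.32°.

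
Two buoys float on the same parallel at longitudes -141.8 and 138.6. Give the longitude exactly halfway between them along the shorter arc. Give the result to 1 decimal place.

+178.4°

Signed shortest Δλ from -141.8° to +138.6° is -79.6°.
Midpoint longitude = -141.8° + (-79.6°)/2 = -141.8° − 39.8° = -181.6°.
Normalise into (−180°, 180°]: +178.4°.
(The naïve average (-141.8 + +138.6)/2 = -1.6° is on the wrong side of the globe.)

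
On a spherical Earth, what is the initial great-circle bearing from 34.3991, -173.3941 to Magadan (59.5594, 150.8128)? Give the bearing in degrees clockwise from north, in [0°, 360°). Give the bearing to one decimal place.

Δλ = 150.8128 − -173.3941 = 324.2069°; wrapped into (−180°, 180°]: -35.7931°.
θ = atan2( sin Δλ · cos φ₂ , cos φ₁ · sin φ₂ − sin φ₁ · cos φ₂ · cos Δλ )
  = atan2(-0.29632, 0.47921) = -31.730° → normalised to [0°, 360°): 328.270°.

328.3°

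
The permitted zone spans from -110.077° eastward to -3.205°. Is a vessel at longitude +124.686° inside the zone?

Band width going east from -110.077° to -3.205°: ((-3.205 − -110.077) mod 360) = 106.872°.
Offset of +124.686° east of the west edge: ((124.686 − -110.077) mod 360) = 234.763°.
234.763° > 106.872° ⇒ outside.

No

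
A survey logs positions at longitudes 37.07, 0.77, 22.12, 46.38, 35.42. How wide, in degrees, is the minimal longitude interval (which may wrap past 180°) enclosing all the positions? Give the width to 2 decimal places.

45.61°

Sort the longitudes: +0.77°, +22.12°, +35.42°, +37.07°, +46.38°.
Eastward gaps between consecutive values (wrapping around): 21.35°, 13.30°, 1.65°, 9.31°, 314.39°.
Largest gap = 314.39° ⇒ minimal covering band is its complement: 360° − 314.39° = 45.61°.
Band runs from +0.77° eastward to +46.38°.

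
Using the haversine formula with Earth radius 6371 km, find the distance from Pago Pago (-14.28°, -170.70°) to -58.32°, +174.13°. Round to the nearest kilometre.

Δλ = 174.13 − -170.70 = 344.83°; wrapped into (−180°, 180°]: -15.17°.
Δφ = -58.32 − -14.28 = -44.04°.
a = sin²(Δφ/2) + cos φ₁ · cos φ₂ · sin²(Δλ/2) = 0.149440.
c = 2·atan2(√a, √(1−a)) = 0.79383 rad → d = 6371·c ≈ 5057.49 km.

5057 km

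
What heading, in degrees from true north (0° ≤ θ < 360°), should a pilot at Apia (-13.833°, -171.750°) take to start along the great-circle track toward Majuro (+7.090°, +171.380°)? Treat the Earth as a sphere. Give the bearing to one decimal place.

320.3°

Δλ = 171.380 − -171.750 = 343.130°; wrapped into (−180°, 180°]: -16.870°.
θ = atan2( sin Δλ · cos φ₂ , cos φ₁ · sin φ₂ − sin φ₁ · cos φ₂ · cos Δλ )
  = atan2(-0.28798, 0.34690) = -39.698° → normalised to [0°, 360°): 320.302°.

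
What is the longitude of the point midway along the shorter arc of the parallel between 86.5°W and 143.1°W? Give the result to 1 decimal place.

Signed shortest Δλ from -86.5° to -143.1° is -56.6°.
Midpoint longitude = -86.5° + (-56.6°)/2 = -86.5° − 28.3° = -114.8°.

114.8°W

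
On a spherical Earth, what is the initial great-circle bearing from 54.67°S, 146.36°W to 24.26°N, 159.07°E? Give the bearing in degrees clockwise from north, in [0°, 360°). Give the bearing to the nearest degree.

Δλ = 159.07 − -146.36 = 305.43°; wrapped into (−180°, 180°]: -54.57°.
θ = atan2( sin Δλ · cos φ₂ , cos φ₁ · sin φ₂ − sin φ₁ · cos φ₂ · cos Δλ )
  = atan2(-0.74287, 0.66878) = -48.004° → normalised to [0°, 360°): 311.996°.

312°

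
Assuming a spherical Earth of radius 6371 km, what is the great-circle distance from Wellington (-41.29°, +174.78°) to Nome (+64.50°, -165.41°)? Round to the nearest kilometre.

Δλ = -165.41 − 174.78 = -340.19°; wrapped into (−180°, 180°]: 19.81°.
Δφ = 64.50 − -41.29 = 105.79°.
a = sin²(Δφ/2) + cos φ₁ · cos φ₂ · sin²(Δλ/2) = 0.645628.
c = 2·atan2(√a, √(1−a)) = 1.86633 rad → d = 6371·c ≈ 11890.42 km.

11890 km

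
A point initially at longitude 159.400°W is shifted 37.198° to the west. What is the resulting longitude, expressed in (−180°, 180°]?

163.402°E

Start at -159.400°; shift −37.198° → -196.598°.
-196.598° lies outside (−180°, 180°]; add 360° → +163.402°.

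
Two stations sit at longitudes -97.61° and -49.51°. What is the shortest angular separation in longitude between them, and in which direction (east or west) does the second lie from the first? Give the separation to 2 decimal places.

Raw difference: -49.51 − -97.61 = 48.1°.
Normalise into (−180°, 180°]: 48.1° stays 48.1°.
Positive ⇒ the second point lies to the east; separation 48.10°.

48.10° east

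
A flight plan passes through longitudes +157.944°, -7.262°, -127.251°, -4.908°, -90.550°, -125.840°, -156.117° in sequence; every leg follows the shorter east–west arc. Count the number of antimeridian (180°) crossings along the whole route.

Leg 1: +157.944° → -7.262°, shortest Δλ = -165.206° (west) — does not cross 180°.
Leg 2: -7.262° → -127.251°, shortest Δλ = -119.989° (west) — does not cross 180°.
Leg 3: -127.251° → -4.908°, shortest Δλ = 122.343° (east) — does not cross 180°.
Leg 4: -4.908° → -90.550°, shortest Δλ = -85.642° (west) — does not cross 180°.
Leg 5: -90.550° → -125.840°, shortest Δλ = -35.29° (west) — does not cross 180°.
Leg 6: -125.840° → -156.117°, shortest Δλ = -30.277° (west) — does not cross 180°.
Total crossings: 0.

0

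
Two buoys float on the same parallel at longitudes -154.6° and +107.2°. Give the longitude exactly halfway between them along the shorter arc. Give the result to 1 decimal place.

+156.3°

Signed shortest Δλ from -154.6° to +107.2° is -98.2°.
Midpoint longitude = -154.6° + (-98.2°)/2 = -154.6° − 49.1° = -203.7°.
Normalise into (−180°, 180°]: +156.3°.
(The naïve average (-154.6 + +107.2)/2 = -23.7° is on the wrong side of the globe.)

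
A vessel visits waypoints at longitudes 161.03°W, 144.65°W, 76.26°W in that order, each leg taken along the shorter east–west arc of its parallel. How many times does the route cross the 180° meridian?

Leg 1: -161.03° → -144.65°, shortest Δλ = 16.38° (east) — does not cross 180°.
Leg 2: -144.65° → -76.26°, shortest Δλ = 68.39° (east) — does not cross 180°.
Total crossings: 0.

0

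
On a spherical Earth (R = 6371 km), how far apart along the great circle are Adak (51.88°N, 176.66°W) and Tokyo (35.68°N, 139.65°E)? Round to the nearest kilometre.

Δλ = 139.65 − -176.66 = 316.31°; wrapped into (−180°, 180°]: -43.69°.
Δφ = 35.68 − 51.88 = -16.20°.
a = sin²(Δφ/2) + cos φ₁ · cos φ₂ · sin²(Δλ/2) = 0.089280.
c = 2·atan2(√a, √(1−a)) = 0.60686 rad → d = 6371·c ≈ 3866.33 km.

3866 km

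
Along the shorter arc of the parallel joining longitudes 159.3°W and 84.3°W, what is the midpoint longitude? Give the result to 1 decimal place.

Signed shortest Δλ from -159.3° to -84.3° is +75.0°.
Midpoint longitude = -159.3° + (+75.0°)/2 = -159.3° + 37.5° = -121.8°.

121.8°W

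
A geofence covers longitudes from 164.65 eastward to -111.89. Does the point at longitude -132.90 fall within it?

Yes

Band width going east from +164.65° to -111.89°: ((-111.89 − 164.65) mod 360) = 83.46°.
Offset of -132.90° east of the west edge: ((-132.90 − 164.65) mod 360) = 62.45°.
62.45° ≤ 83.46° ⇒ inside.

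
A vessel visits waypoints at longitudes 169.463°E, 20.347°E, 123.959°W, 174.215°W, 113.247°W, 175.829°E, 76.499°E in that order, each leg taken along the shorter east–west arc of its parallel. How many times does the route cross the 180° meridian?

Leg 1: +169.463° → +20.347°, shortest Δλ = -149.116° (west) — does not cross 180°.
Leg 2: +20.347° → -123.959°, shortest Δλ = -144.306° (west) — does not cross 180°.
Leg 3: -123.959° → -174.215°, shortest Δλ = -50.256° (west) — does not cross 180°.
Leg 4: -174.215° → -113.247°, shortest Δλ = 60.968° (east) — does not cross 180°.
Leg 5: -113.247° → +175.829°, shortest Δλ = -70.924° (west) — crosses 180°.
Leg 6: +175.829° → +76.499°, shortest Δλ = -99.33° (west) — does not cross 180°.
Total crossings: 1.

1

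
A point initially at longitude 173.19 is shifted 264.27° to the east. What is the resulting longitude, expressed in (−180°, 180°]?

+77.46°

Start at +173.19°; shift +264.27° → +437.46°.
+437.46° lies outside (−180°, 180°]; subtract 360° → +77.46°.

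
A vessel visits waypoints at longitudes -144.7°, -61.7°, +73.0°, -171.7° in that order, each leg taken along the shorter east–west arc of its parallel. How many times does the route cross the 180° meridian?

1

Leg 1: -144.7° → -61.7°, shortest Δλ = 83.0° (east) — does not cross 180°.
Leg 2: -61.7° → +73.0°, shortest Δλ = 134.7° (east) — does not cross 180°.
Leg 3: +73.0° → -171.7°, shortest Δλ = 115.3° (east) — crosses 180°.
Total crossings: 1.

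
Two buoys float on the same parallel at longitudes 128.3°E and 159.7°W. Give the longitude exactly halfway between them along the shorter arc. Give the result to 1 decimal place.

Signed shortest Δλ from +128.3° to -159.7° is +72.0°.
Midpoint longitude = +128.3° + (+72.0°)/2 = +128.3° + 36.0° = +164.3°.
(The naïve average (+128.3 + -159.7)/2 = -15.7° is on the wrong side of the globe.)

164.3°E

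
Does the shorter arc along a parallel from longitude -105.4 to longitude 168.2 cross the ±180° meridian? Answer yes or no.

Naïve |168.2 − -105.4| = 273.6° > 180°, so the shorter arc goes the other way round — across 180°.
Signed shortest Δλ = ((168.2 − -105.4 + 180) mod 360) − 180 = -86.4°.
Going west by 86.4° from -105.4° passes through 180° before reaching +168.2°.

Yes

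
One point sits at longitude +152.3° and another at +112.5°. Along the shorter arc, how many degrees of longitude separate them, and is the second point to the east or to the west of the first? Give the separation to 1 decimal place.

Raw difference: 112.5 − 152.3 = -39.8°.
Normalise into (−180°, 180°]: -39.8° stays -39.8°.
Negative ⇒ the second point lies to the west; separation 39.8°.

39.8° west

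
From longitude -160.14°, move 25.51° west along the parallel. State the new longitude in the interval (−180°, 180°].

+174.35°

Start at -160.14°; shift −25.51° → -185.65°.
-185.65° lies outside (−180°, 180°]; add 360° → +174.35°.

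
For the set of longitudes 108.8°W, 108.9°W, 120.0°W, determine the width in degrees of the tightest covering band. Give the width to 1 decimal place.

Sort the longitudes: -120.0°, -108.9°, -108.8°.
Eastward gaps between consecutive values (wrapping around): 11.1°, 0.1°, 348.8°.
Largest gap = 348.8° ⇒ minimal covering band is its complement: 360° − 348.8° = 11.2°.
Band runs from -120.0° eastward to -108.8°.

11.2°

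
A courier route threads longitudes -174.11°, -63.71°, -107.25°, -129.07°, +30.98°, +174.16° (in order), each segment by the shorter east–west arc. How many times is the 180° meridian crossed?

0

Leg 1: -174.11° → -63.71°, shortest Δλ = 110.4° (east) — does not cross 180°.
Leg 2: -63.71° → -107.25°, shortest Δλ = -43.54° (west) — does not cross 180°.
Leg 3: -107.25° → -129.07°, shortest Δλ = -21.82° (west) — does not cross 180°.
Leg 4: -129.07° → +30.98°, shortest Δλ = 160.05° (east) — does not cross 180°.
Leg 5: +30.98° → +174.16°, shortest Δλ = 143.18° (east) — does not cross 180°.
Total crossings: 0.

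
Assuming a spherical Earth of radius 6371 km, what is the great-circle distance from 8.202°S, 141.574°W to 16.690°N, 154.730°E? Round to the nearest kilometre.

Δλ = 154.730 − -141.574 = 296.304°; wrapped into (−180°, 180°]: -63.696°.
Δφ = 16.690 − -8.202 = 24.892°.
a = sin²(Δφ/2) + cos φ₁ · cos φ₂ · sin²(Δλ/2) = 0.310424.
c = 2·atan2(√a, √(1−a)) = 1.18192 rad → d = 6371·c ≈ 7529.99 km.

7530 km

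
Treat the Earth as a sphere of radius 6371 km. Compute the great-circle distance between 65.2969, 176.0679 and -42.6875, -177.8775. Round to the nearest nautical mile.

6490 nmi

Δλ = -177.8775 − 176.0679 = -353.9454°; wrapped into (−180°, 180°]: 6.0546°.
Δφ = -42.6875 − 65.2969 = -107.9844°.
a = sin²(Δφ/2) + cos φ₁ · cos φ₂ · sin²(Δλ/2) = 0.655236.
c = 2·atan2(√a, √(1−a)) = 1.88649 rad → d = 6371·c ≈ 12018.80 km ≈ 6489.63 nmi.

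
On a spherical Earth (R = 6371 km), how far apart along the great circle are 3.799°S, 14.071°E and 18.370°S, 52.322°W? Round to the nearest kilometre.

7385 km

Δλ = -52.322 − 14.071 = -66.393°.
Δφ = -18.370 − -3.799 = -14.571°.
a = sin²(Δφ/2) + cos φ₁ · cos φ₂ · sin²(Δλ/2) = 0.299950.
c = 2·atan2(√a, √(1−a)) = 1.15917 rad → d = 6371·c ≈ 7385.08 km.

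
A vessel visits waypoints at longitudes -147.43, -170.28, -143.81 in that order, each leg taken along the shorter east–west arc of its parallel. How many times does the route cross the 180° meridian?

Leg 1: -147.43° → -170.28°, shortest Δλ = -22.85° (west) — does not cross 180°.
Leg 2: -170.28° → -143.81°, shortest Δλ = 26.47° (east) — does not cross 180°.
Total crossings: 0.

0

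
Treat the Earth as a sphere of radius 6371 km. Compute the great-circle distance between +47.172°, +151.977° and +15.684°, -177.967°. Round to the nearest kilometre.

Δλ = -177.967 − 151.977 = -329.944°; wrapped into (−180°, 180°]: 30.056°.
Δφ = 15.684 − 47.172 = -31.488°.
a = sin²(Δφ/2) + cos φ₁ · cos φ₂ · sin²(Δλ/2) = 0.117628.
c = 2·atan2(√a, √(1−a)) = 0.70015 rad → d = 6371·c ≈ 4460.67 km.

4461 km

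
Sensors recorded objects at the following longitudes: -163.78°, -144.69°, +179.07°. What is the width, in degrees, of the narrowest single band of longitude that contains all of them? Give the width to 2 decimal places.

36.24°

Sort the longitudes: -163.78°, -144.69°, +179.07°.
Eastward gaps between consecutive values (wrapping around): 19.09°, 323.76°, 17.15°.
Largest gap = 323.76° ⇒ minimal covering band is its complement: 360° − 323.76° = 36.24°.
Band runs from +179.07° eastward to -144.69°, crossing the antimeridian.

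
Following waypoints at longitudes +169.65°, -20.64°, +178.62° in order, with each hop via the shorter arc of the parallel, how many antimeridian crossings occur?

2

Leg 1: +169.65° → -20.64°, shortest Δλ = 169.71° (east) — crosses 180°.
Leg 2: -20.64° → +178.62°, shortest Δλ = -160.74° (west) — crosses 180°.
Total crossings: 2.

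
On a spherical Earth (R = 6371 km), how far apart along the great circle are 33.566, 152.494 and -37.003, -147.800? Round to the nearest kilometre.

Δλ = -147.800 − 152.494 = -300.294°; wrapped into (−180°, 180°]: 59.706°.
Δφ = -37.003 − 33.566 = -70.569°.
a = sin²(Δφ/2) + cos φ₁ · cos φ₂ · sin²(Δλ/2) = 0.498547.
c = 2·atan2(√a, √(1−a)) = 1.56789 rad → d = 6371·c ≈ 9989.03 km.

9989 km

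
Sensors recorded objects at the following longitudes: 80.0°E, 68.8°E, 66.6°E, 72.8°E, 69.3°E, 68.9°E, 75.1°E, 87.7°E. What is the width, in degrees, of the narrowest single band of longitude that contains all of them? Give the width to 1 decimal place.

21.1°

Sort the longitudes: +66.6°, +68.8°, +68.9°, +69.3°, +72.8°, +75.1°, +80.0°, +87.7°.
Eastward gaps between consecutive values (wrapping around): 2.2°, 0.1°, 0.4°, 3.5°, 2.3°, 4.9°, 7.7°, 338.9°.
Largest gap = 338.9° ⇒ minimal covering band is its complement: 360° − 338.9° = 21.1°.
Band runs from +66.6° eastward to +87.7°.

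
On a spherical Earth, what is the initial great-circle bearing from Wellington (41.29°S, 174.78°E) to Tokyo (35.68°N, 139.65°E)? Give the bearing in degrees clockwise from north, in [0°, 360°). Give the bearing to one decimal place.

331.9°

Δλ = 139.65 − 174.78 = -35.13°.
θ = atan2( sin Δλ · cos φ₂ , cos φ₁ · sin φ₂ − sin φ₁ · cos φ₂ · cos Δλ )
  = atan2(-0.46742, 0.87662) = -28.067° → normalised to [0°, 360°): 331.933°.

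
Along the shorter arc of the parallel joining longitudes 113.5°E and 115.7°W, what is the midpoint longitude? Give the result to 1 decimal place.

Signed shortest Δλ from +113.5° to -115.7° is +130.8°.
Midpoint longitude = +113.5° + (+130.8°)/2 = +113.5° + 65.4° = +178.9°.
(The naïve average (+113.5 + -115.7)/2 = -1.1° is on the wrong side of the globe.)

178.9°E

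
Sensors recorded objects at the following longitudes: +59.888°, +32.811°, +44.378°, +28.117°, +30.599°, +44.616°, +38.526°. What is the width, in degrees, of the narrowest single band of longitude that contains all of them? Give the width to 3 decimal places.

Sort the longitudes: +28.117°, +30.599°, +32.811°, +38.526°, +44.378°, +44.616°, +59.888°.
Eastward gaps between consecutive values (wrapping around): 2.482°, 2.212°, 5.715°, 5.852°, 0.238°, 15.272°, 328.229°.
Largest gap = 328.229° ⇒ minimal covering band is its complement: 360° − 328.229° = 31.771°.
Band runs from +28.117° eastward to +59.888°.

31.771°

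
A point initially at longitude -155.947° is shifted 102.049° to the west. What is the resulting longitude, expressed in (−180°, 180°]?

Start at -155.947°; shift −102.049° → -257.996°.
-257.996° lies outside (−180°, 180°]; add 360° → +102.004°.

+102.004°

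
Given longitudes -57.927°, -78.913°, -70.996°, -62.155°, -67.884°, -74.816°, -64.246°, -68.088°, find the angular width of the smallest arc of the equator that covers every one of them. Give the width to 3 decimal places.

Sort the longitudes: -78.913°, -74.816°, -70.996°, -68.088°, -67.884°, -64.246°, -62.155°, -57.927°.
Eastward gaps between consecutive values (wrapping around): 4.097°, 3.820°, 2.908°, 0.204°, 3.638°, 2.091°, 4.228°, 339.014°.
Largest gap = 339.014° ⇒ minimal covering band is its complement: 360° − 339.014° = 20.986°.
Band runs from -78.913° eastward to -57.927°.

20.986°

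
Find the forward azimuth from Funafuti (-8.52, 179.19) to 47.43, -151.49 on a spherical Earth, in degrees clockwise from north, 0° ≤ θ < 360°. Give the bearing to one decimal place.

22.1°

Δλ = -151.49 − 179.19 = -330.68°; wrapped into (−180°, 180°]: 29.32°.
θ = atan2( sin Δλ · cos φ₂ , cos φ₁ · sin φ₂ − sin φ₁ · cos φ₂ · cos Δλ )
  = atan2(0.33127, 0.81571) = 22.103° → normalised to [0°, 360°): 22.103°.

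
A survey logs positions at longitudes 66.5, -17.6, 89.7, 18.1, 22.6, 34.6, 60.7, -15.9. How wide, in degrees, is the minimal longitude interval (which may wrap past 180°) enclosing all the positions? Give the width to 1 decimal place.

Sort the longitudes: -17.6°, -15.9°, +18.1°, +22.6°, +34.6°, +60.7°, +66.5°, +89.7°.
Eastward gaps between consecutive values (wrapping around): 1.7°, 34.0°, 4.5°, 12.0°, 26.1°, 5.8°, 23.2°, 252.7°.
Largest gap = 252.7° ⇒ minimal covering band is its complement: 360° − 252.7° = 107.3°.
Band runs from -17.6° eastward to +89.7°.

107.3°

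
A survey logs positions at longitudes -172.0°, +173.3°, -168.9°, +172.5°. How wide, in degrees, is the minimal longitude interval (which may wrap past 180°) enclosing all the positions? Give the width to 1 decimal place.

Sort the longitudes: -172.0°, -168.9°, +172.5°, +173.3°.
Eastward gaps between consecutive values (wrapping around): 3.1°, 341.4°, 0.8°, 14.7°.
Largest gap = 341.4° ⇒ minimal covering band is its complement: 360° − 341.4° = 18.6°.
Band runs from +172.5° eastward to -168.9°, crossing the antimeridian.

18.6°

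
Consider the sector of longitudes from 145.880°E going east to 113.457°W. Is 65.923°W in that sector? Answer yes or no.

No

Band width going east from +145.880° to -113.457°: ((-113.457 − 145.880) mod 360) = 100.663°.
Offset of -65.923° east of the west edge: ((-65.923 − 145.880) mod 360) = 148.197°.
148.197° > 100.663° ⇒ outside.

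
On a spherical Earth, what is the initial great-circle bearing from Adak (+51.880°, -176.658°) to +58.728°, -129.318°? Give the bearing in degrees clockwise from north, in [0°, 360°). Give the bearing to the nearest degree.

57°

Δλ = -129.318 − -176.658 = 47.340°.
θ = atan2( sin Δλ · cos φ₂ , cos φ₁ · sin φ₂ − sin φ₁ · cos φ₂ · cos Δλ )
  = atan2(0.38174, 0.25088) = 56.687° → normalised to [0°, 360°): 56.687°.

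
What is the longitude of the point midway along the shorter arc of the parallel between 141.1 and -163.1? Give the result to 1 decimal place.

+169.0°

Signed shortest Δλ from +141.1° to -163.1° is +55.8°.
Midpoint longitude = +141.1° + (+55.8°)/2 = +141.1° + 27.9° = +169.0°.
(The naïve average (+141.1 + -163.1)/2 = -11.0° is on the wrong side of the globe.)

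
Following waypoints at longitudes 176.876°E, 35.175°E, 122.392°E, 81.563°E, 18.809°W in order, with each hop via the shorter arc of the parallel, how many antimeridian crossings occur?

Leg 1: +176.876° → +35.175°, shortest Δλ = -141.701° (west) — does not cross 180°.
Leg 2: +35.175° → +122.392°, shortest Δλ = 87.217° (east) — does not cross 180°.
Leg 3: +122.392° → +81.563°, shortest Δλ = -40.829° (west) — does not cross 180°.
Leg 4: +81.563° → -18.809°, shortest Δλ = -100.372° (west) — does not cross 180°.
Total crossings: 0.

0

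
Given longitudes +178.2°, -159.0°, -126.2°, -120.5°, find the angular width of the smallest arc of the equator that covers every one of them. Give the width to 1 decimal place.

61.3°

Sort the longitudes: -159.0°, -126.2°, -120.5°, +178.2°.
Eastward gaps between consecutive values (wrapping around): 32.8°, 5.7°, 298.7°, 22.8°.
Largest gap = 298.7° ⇒ minimal covering band is its complement: 360° − 298.7° = 61.3°.
Band runs from +178.2° eastward to -120.5°, crossing the antimeridian.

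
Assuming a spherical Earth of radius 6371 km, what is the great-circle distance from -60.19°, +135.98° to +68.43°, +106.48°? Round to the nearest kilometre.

Δλ = 106.48 − 135.98 = -29.50°.
Δφ = 68.43 − -60.19 = 128.62°.
a = sin²(Δφ/2) + cos φ₁ · cos φ₂ · sin²(Δλ/2) = 0.823923.
c = 2·atan2(√a, √(1−a)) = 2.27555 rad → d = 6371·c ≈ 14497.53 km.

14498 km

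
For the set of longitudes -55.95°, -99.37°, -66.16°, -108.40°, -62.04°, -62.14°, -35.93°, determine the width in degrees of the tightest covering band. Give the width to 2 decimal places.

Sort the longitudes: -108.40°, -99.37°, -66.16°, -62.14°, -62.04°, -55.95°, -35.93°.
Eastward gaps between consecutive values (wrapping around): 9.03°, 33.21°, 4.02°, 0.10°, 6.09°, 20.02°, 287.53°.
Largest gap = 287.53° ⇒ minimal covering band is its complement: 360° − 287.53° = 72.47°.
Band runs from -108.40° eastward to -35.93°.

72.47°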